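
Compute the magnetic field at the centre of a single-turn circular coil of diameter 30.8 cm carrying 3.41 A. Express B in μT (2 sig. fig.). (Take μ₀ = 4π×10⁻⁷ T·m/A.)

At the centre of a circular loop the Biot–Savart law gives B = μ₀I/(2R) (so R = 0.154 m).
B = (4π×10⁻⁷ × 3.41) / (2 × 0.154) = 1.39×10⁻⁵ T.

B ≈ 14 μT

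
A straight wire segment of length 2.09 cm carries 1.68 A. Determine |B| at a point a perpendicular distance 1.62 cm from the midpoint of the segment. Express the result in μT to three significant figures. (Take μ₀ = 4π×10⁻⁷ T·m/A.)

For a finite straight segment, B = (μ₀I/4πd)(sinθ₁ + sinθ₂), where θ₁, θ₂ are the angles from the perpendicular to each end.
The perpendicular from the point meets the wire at its midpoint, so each end is L/2 = 0.01045 m away along the wire.
sinθ₁ = 0.01045/√(0.01045²+0.0162²) = 0.5421; sinθ₂ = 0.01045/√(0.01045²+0.0162²) = 0.5421.
B = (4π×10⁻⁷ × 1.68) / (4π × 0.0162) × (0.5421 + 0.5421) = 1.12×10⁻⁵ T.

B ≈ 11.2 μT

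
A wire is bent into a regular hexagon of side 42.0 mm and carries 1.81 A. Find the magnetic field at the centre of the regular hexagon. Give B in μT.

B ≈ 29.9 μT

Each side is a finite straight segment at perpendicular distance d = a/(2 tan(π/6)) = 0.03637 m from the centre, with end-angles ±π/6.
One side contributes B₁ = (μ₀I/4πd)·2 sin(π/6) = 4.98×10⁻⁶ T.
All 6 sides add in the same direction: B = 6 × 4.98×10⁻⁶ = 2.99×10⁻⁵ T.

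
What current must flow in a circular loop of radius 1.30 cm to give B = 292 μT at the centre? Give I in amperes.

I ≈ 6.04 A

At the centre of a circular loop B = μ₀I/(2R), so I = 2RB/μ₀.
With R = 0.013 m, I = 2 × 0.013 × 2.92×10⁻⁴ / (4π×10⁻⁷) = 6.04 A.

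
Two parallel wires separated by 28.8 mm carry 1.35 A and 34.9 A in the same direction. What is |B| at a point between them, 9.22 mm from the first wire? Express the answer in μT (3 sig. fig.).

Each long wire gives B = μ₀I/(2πd). Distances are d₁ = 0.00922 m and d₂ = 0.01958 m.
B₁ = 2.93×10⁻⁵ T, B₂ = 3.56×10⁻⁴ T.
Between parallel currents the two contributions point in opposite directions, so they subtract. B = |B₁ − B₂| = |2.93×10⁻⁵ − 3.56×10⁻⁴| = 3.27×10⁻⁴ T.

B ≈ 327 μT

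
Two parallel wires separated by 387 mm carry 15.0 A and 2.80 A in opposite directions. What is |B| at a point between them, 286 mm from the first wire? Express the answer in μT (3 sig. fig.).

B ≈ 16.0 μT

Each long wire gives B = μ₀I/(2πd). Distances are d₁ = 0.286 m and d₂ = 0.101 m.
B₁ = 1.05×10⁻⁵ T, B₂ = 5.54×10⁻⁶ T.
Between antiparallel currents both contributions point the same way, so they add. B = B₁ + B₂ = 1.05×10⁻⁵ + 5.54×10⁻⁶ = 1.60×10⁻⁵ T.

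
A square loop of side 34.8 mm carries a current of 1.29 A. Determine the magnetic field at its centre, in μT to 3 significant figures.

B ≈ 41.9 μT

Each side is a finite straight segment at perpendicular distance d = a/(2 tan(π/4)) = 0.0174 m from the centre, with end-angles ±π/4.
One side contributes B₁ = (μ₀I/4πd)·2 sin(π/4) = 1.05×10⁻⁵ T.
All 4 sides add in the same direction: B = 4 × 1.05×10⁻⁵ = 4.19×10⁻⁵ T.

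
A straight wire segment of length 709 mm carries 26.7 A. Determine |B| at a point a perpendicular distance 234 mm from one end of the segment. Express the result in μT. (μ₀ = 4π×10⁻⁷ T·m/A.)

B ≈ 10.8 μT

For a finite straight segment, B = (μ₀I/4πd)(sinθ₁ + sinθ₂), where θ₁, θ₂ are the angles from the perpendicular to each end.
The perpendicular foot is at one end, so the two end-offsets along the wire are 0 and L = 0.709 m.
sinθ₁ = 0/√(0²+0.234²) = 0.0000; sinθ₂ = 0.709/√(0.709²+0.234²) = 0.9496.
B = (4π×10⁻⁷ × 26.7) / (4π × 0.234) × (0.0000 + 0.9496) = 1.08×10⁻⁵ T.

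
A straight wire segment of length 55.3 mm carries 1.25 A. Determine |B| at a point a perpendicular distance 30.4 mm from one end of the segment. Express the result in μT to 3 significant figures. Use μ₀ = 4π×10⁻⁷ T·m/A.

B ≈ 3.60 μT

For a finite straight segment, B = (μ₀I/4πd)(sinθ₁ + sinθ₂), where θ₁, θ₂ are the angles from the perpendicular to each end.
The perpendicular foot is at one end, so the two end-offsets along the wire are 0 and L = 0.0553 m.
sinθ₁ = 0/√(0²+0.0304²) = 0.0000; sinθ₂ = 0.0553/√(0.0553²+0.0304²) = 0.8763.
B = (4π×10⁻⁷ × 1.25) / (4π × 0.0304) × (0.0000 + 0.8763) = 3.60×10⁻⁶ T.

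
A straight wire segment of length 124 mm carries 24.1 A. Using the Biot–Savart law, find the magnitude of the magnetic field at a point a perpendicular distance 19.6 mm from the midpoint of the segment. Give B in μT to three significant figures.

B ≈ 234 μT

For a finite straight segment, B = (μ₀I/4πd)(sinθ₁ + sinθ₂), where θ₁, θ₂ are the angles from the perpendicular to each end.
The perpendicular from the point meets the wire at its midpoint, so each end is L/2 = 0.062 m away along the wire.
sinθ₁ = 0.062/√(0.062²+0.0196²) = 0.9535; sinθ₂ = 0.062/√(0.062²+0.0196²) = 0.9535.
B = (4π×10⁻⁷ × 24.1) / (4π × 0.0196) × (0.9535 + 0.9535) = 2.34×10⁻⁴ T.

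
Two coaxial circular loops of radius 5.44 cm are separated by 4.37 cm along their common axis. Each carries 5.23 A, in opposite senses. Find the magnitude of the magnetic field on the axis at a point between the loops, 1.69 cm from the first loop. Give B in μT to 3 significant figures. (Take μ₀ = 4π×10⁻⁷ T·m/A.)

B ≈ 9.00 μT

Each loop contributes B = μ₀IR²/[2(R²+z²)^(3/2)] on the axis, with z measured from that loop.
Loop 1 (z = 0.0169 m): B₁ = 5.26×10⁻⁵ T. Loop 2 (z = 0.0268 m): B₂ = 4.36×10⁻⁵ T.
The fields oppose: B = |B₁ − B₂| = 9.00×10⁻⁶ T.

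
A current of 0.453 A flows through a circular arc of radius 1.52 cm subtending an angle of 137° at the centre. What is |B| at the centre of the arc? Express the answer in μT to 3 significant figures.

The Biot–Savart field of a circular arc at its centre is B = μ₀Iφ/(4πR), with φ = 2.391 rad.
B = (4π×10⁻⁷ × 0.453 × 2.391) / (4π × 0.0152) = 7.13×10⁻⁶ T.

B ≈ 7.13 μT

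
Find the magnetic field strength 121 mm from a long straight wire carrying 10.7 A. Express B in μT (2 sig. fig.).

For an infinitely long straight wire, B = μ₀I/(2πd).
B = (4π×10⁻⁷ × 10.7) / (2π × 0.121) = 1.77×10⁻⁵ T.

B ≈ 18 μT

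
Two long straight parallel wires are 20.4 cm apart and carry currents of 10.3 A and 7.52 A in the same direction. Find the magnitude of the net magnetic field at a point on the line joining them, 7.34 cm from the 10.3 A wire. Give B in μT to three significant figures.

Each long wire gives B = μ₀I/(2πd). Distances are d₁ = 0.0734 m and d₂ = 0.1306 m.
B₁ = 2.81×10⁻⁵ T, B₂ = 1.15×10⁻⁵ T.
Between parallel currents the two contributions point in opposite directions, so they subtract. B = |B₁ − B₂| = |2.81×10⁻⁵ − 1.15×10⁻⁵| = 1.65×10⁻⁵ T.

B ≈ 16.5 μT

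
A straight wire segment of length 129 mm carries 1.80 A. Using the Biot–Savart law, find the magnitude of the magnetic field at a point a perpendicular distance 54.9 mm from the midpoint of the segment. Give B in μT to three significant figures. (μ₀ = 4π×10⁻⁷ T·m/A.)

B ≈ 4.99 μT

For a finite straight segment, B = (μ₀I/4πd)(sinθ₁ + sinθ₂), where θ₁, θ₂ are the angles from the perpendicular to each end.
The perpendicular from the point meets the wire at its midpoint, so each end is L/2 = 0.0645 m away along the wire.
sinθ₁ = 0.0645/√(0.0645²+0.0549²) = 0.7615; sinθ₂ = 0.0645/√(0.0645²+0.0549²) = 0.7615.
B = (4π×10⁻⁷ × 1.80) / (4π × 0.0549) × (0.7615 + 0.7615) = 4.99×10⁻⁶ T.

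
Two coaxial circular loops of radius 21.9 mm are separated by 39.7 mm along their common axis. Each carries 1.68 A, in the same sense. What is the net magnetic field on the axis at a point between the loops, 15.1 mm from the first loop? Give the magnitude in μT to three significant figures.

B ≈ 41.1 μT

Each loop contributes B = μ₀IR²/[2(R²+z²)^(3/2)] on the axis, with z measured from that loop.
Loop 1 (z = 0.0151 m): B₁ = 2.69×10⁻⁵ T. Loop 2 (z = 0.0246 m): B₂ = 1.42×10⁻⁵ T.
The fields add: B = B₁ + B₂ = 4.11×10⁻⁵ T.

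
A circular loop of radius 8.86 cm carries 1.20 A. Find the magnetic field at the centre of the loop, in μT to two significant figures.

At the centre of a circular loop the Biot–Savart law gives B = μ₀I/(2R).
B = (4π×10⁻⁷ × 1.20) / (2 × 0.0886) = 8.51×10⁻⁶ T.

B ≈ 8.5 μT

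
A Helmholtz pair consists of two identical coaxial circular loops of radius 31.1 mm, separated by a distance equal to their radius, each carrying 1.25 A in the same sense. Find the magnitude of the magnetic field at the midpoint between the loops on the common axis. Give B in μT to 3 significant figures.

B ≈ 36.1 μT

Each loop contributes B = μ₀IR²/[2(R²+z²)^(3/2)] on the axis, with z measured from that loop.
Loop 1 (z = 0.01555 m): B₁ = 1.81×10⁻⁵ T. Loop 2 (z = 0.01555 m): B₂ = 1.81×10⁻⁵ T.
The fields add: B = B₁ + B₂ = 3.61×10⁻⁵ T.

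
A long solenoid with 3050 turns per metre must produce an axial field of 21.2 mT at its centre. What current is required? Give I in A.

Inside a long solenoid B = μ₀nI with n = 3050 m⁻¹, so I = B/(μ₀n).
I = 2.12×10⁻² / (4π×10⁻⁷ × 3050) = 5.53 A.

I ≈ 5.53 A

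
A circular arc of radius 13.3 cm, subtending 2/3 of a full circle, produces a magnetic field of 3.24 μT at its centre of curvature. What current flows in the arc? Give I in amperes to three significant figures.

I ≈ 1.03 A

For a circular arc, B = μ₀Iφ/(4πR) with φ in radians; here φ = 4.189 rad.
So I = 4πRB/(μ₀φ) = 4π × 0.133 × 3.24×10⁻⁶ / (4π×10⁻⁷ × 4.189) = 1.03 A.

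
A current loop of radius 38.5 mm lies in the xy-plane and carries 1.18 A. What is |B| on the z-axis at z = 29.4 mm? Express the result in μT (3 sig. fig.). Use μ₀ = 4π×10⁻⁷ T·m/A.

B ≈ 9.67 μT

On the axis of a circular loop, B = μ₀IR² / [2(R²+z²)^(3/2)].
R² + z² = (0.0385)² + (0.0294)² = 0.002347 m², and (R²+z²)^(3/2) = 1.14×10⁻⁴ m³.
B = (4π×10⁻⁷ × 1.18 × 0.001482) / (2 × 1.14×10⁻⁴) = 9.67×10⁻⁶ T.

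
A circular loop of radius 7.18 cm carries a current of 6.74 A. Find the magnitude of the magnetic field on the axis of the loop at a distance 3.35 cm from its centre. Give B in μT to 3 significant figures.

B ≈ 43.9 μT

On the axis of a circular loop, B = μ₀IR² / [2(R²+z²)^(3/2)].
R² + z² = (0.0718)² + (0.0335)² = 0.006277 m², and (R²+z²)^(3/2) = 4.97×10⁻⁴ m³.
B = (4π×10⁻⁷ × 6.74 × 0.005155) / (2 × 4.97×10⁻⁴) = 4.39×10⁻⁵ T.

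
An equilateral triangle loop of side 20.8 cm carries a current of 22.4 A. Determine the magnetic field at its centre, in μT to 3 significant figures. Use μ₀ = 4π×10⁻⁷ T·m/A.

B ≈ 194 μT

Each side is a finite straight segment at perpendicular distance d = a/(2 tan(π/3)) = 0.06004 m from the centre, with end-angles ±π/3.
One side contributes B₁ = (μ₀I/4πd)·2 sin(π/3) = 6.46×10⁻⁵ T.
All 3 sides add in the same direction: B = 3 × 6.46×10⁻⁵ = 1.94×10⁻⁴ T.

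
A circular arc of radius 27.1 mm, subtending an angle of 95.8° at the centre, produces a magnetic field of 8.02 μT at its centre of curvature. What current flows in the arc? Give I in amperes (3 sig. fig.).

For a circular arc, B = μ₀Iφ/(4πR) with φ in radians; here φ = 1.672 rad.
So I = 4πRB/(μ₀φ) = 4π × 0.0271 × 8.02×10⁻⁶ / (4π×10⁻⁷ × 1.672) = 1.30 A.

I ≈ 1.30 A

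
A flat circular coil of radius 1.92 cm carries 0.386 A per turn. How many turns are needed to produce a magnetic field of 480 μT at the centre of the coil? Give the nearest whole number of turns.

For an N-turn coil, B = Nμ₀I/(2R). A single turn gives B₁ = 1.26×10⁻⁵ T with R = 0.0192 m.
N = B/B₁ = 4.80×10⁻⁴ / 1.26×10⁻⁵ = 38.00.

N = 38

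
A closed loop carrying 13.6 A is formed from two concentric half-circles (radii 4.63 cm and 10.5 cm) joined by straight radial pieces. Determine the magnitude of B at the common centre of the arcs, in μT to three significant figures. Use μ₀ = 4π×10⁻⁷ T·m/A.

B ≈ 51.6 μT

The radial connectors point toward the centre, so dl × r̂ = 0 and they contribute nothing.
Each semicircle gives μ₀I/(4R): inner arc 9.23×10⁻⁵ T, outer arc 4.07×10⁻⁵ T.
The two arcs carry current in opposite angular senses, so their fields oppose: B = |9.23×10⁻⁵ − 4.07×10⁻⁵| = 5.16×10⁻⁵ T.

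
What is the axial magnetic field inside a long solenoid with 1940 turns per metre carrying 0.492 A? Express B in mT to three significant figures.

Inside a long solenoid, B = μ₀nI with n = 1940 turns/m.
B = 4π×10⁻⁷ × 1940 × 0.492 = 1.20×10⁻³ T.

B ≈ 1.20 mT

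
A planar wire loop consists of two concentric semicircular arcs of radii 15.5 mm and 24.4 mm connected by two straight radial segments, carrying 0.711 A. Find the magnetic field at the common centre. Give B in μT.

B ≈ 5.26 μT

The radial connectors point toward the centre, so dl × r̂ = 0 and they contribute nothing.
Each semicircle gives μ₀I/(4R): inner arc 1.44×10⁻⁵ T, outer arc 9.15×10⁻⁶ T.
The two arcs carry current in opposite angular senses, so their fields oppose: B = |1.44×10⁻⁵ − 9.15×10⁻⁶| = 5.26×10⁻⁶ T.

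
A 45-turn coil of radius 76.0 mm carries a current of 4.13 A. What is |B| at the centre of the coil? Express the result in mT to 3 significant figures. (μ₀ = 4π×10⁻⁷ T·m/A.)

For an N-turn flat coil, B = Nμ₀I/(2R) with R = 0.076 m.
B = 45 × 3.41×10⁻⁵ T = 1.54×10⁻³ T.

B ≈ 1.54 mT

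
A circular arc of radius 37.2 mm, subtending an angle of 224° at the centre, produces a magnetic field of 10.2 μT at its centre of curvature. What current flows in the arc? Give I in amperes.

For a circular arc, B = μ₀Iφ/(4πR) with φ in radians; here φ = 3.91 rad.
So I = 4πRB/(μ₀φ) = 4π × 0.0372 × 1.02×10⁻⁵ / (4π×10⁻⁷ × 3.91) = 0.971 A.

I ≈ 0.971 A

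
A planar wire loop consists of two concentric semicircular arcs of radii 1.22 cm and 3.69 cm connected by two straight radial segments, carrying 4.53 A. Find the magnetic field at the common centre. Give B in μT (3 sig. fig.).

The radial connectors point toward the centre, so dl × r̂ = 0 and they contribute nothing.
Each semicircle gives μ₀I/(4R): inner arc 1.17×10⁻⁴ T, outer arc 3.86×10⁻⁵ T.
The two arcs carry current in opposite angular senses, so their fields oppose: B = |1.17×10⁻⁴ − 3.86×10⁻⁵| = 7.81×10⁻⁵ T.

B ≈ 78.1 μT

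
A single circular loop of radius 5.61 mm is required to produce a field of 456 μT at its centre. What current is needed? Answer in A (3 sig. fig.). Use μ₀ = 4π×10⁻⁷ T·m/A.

At the centre of a circular loop B = μ₀I/(2R), so I = 2RB/μ₀.
With R = 0.00561 m, I = 2 × 0.00561 × 4.56×10⁻⁴ / (4π×10⁻⁷) = 4.07 A.

I ≈ 4.07 A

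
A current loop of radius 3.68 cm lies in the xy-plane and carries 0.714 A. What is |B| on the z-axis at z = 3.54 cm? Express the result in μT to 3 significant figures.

B ≈ 4.56 μT

On the axis of a circular loop, B = μ₀IR² / [2(R²+z²)^(3/2)].
R² + z² = (0.0368)² + (0.0354)² = 0.002607 m², and (R²+z²)^(3/2) = 1.33×10⁻⁴ m³.
B = (4π×10⁻⁷ × 0.714 × 0.001354) / (2 × 1.33×10⁻⁴) = 4.56×10⁻⁶ T.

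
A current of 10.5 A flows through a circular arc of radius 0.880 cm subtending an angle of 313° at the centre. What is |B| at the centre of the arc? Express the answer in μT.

B ≈ 652 μT

The Biot–Savart field of a circular arc at its centre is B = μ₀Iφ/(4πR), with φ = 5.463 rad.
B = (4π×10⁻⁷ × 10.5 × 5.463) / (4π × 0.0088) = 6.52×10⁻⁴ T.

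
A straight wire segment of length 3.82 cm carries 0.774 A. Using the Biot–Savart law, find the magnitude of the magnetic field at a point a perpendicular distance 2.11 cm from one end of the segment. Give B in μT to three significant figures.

For a finite straight segment, B = (μ₀I/4πd)(sinθ₁ + sinθ₂), where θ₁, θ₂ are the angles from the perpendicular to each end.
The perpendicular foot is at one end, so the two end-offsets along the wire are 0 and L = 0.0382 m.
sinθ₁ = 0/√(0²+0.0211²) = 0.0000; sinθ₂ = 0.0382/√(0.0382²+0.0211²) = 0.8753.
B = (4π×10⁻⁷ × 0.774) / (4π × 0.0211) × (0.0000 + 0.8753) = 3.21×10⁻⁶ T.

B ≈ 3.21 μT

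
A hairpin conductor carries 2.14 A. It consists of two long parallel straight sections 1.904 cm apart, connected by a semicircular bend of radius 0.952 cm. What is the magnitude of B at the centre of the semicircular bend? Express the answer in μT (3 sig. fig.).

B ≈ 116 μT

The semicircular arc contributes B_arc = μ₀I·π/(4πR) = μ₀I/(4R) = 7.06×10⁻⁵ T.
Each semi-infinite lead is at perpendicular distance R = 0.00952 m from the centre, with the perpendicular foot at its near end, so it contributes μ₀I/(4πR); both point the same way, together 4.50×10⁻⁵ T.
Arc and leads all point the same direction: B = 7.06×10⁻⁵ + 4.50×10⁻⁵ = 1.16×10⁻⁴ T.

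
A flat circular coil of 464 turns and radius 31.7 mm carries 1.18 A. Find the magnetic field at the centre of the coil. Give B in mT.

B ≈ 10.9 mT

For an N-turn flat coil, B = Nμ₀I/(2R) with R = 0.0317 m.
B = 464 × 2.34×10⁻⁵ T = 1.09×10⁻² T.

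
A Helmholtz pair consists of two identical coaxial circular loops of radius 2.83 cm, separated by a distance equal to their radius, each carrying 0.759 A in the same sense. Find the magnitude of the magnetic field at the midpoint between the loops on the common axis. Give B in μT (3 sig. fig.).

B ≈ 24.1 μT

Each loop contributes B = μ₀IR²/[2(R²+z²)^(3/2)] on the axis, with z measured from that loop.
Loop 1 (z = 0.01415 m): B₁ = 1.21×10⁻⁵ T. Loop 2 (z = 0.01415 m): B₂ = 1.21×10⁻⁵ T.
The fields add: B = B₁ + B₂ = 2.41×10⁻⁵ T.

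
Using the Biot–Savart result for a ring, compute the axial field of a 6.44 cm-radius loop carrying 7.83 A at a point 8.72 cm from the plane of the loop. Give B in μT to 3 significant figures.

B ≈ 16.0 μT

On the axis of a circular loop, B = μ₀IR² / [2(R²+z²)^(3/2)].
R² + z² = (0.0644)² + (0.0872)² = 0.01175 m², and (R²+z²)^(3/2) = 1.27×10⁻³ m³.
B = (4π×10⁻⁷ × 7.83 × 0.004147) / (2 × 1.27×10⁻³) = 1.60×10⁻⁵ T.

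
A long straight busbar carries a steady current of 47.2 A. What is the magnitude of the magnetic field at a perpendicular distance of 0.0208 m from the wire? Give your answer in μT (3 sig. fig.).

B ≈ 454 μT

For an infinitely long straight wire, B = μ₀I/(2πd).
B = (4π×10⁻⁷ × 47.2) / (2π × 0.0208) = 4.54×10⁻⁴ T.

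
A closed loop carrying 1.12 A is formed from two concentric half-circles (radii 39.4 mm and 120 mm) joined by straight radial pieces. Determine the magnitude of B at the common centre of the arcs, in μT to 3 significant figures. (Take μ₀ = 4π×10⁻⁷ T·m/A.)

B ≈ 6.00 μT

The radial connectors point toward the centre, so dl × r̂ = 0 and they contribute nothing.
Each semicircle gives μ₀I/(4R): inner arc 8.93×10⁻⁶ T, outer arc 2.93×10⁻⁶ T.
The two arcs carry current in opposite angular senses, so their fields oppose: B = |8.93×10⁻⁶ − 2.93×10⁻⁶| = 6.00×10⁻⁶ T.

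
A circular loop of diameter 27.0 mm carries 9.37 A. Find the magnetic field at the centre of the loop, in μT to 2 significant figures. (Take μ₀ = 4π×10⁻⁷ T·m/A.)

At the centre of a circular loop the Biot–Savart law gives B = μ₀I/(2R) (so R = 0.0135 m).
B = (4π×10⁻⁷ × 9.37) / (2 × 0.0135) = 4.36×10⁻⁴ T.

B ≈ 440 μT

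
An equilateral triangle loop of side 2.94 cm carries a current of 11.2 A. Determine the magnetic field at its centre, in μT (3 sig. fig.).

B ≈ 686 μT

Each side is a finite straight segment at perpendicular distance d = a/(2 tan(π/3)) = 0.008487 m from the centre, with end-angles ±π/3.
One side contributes B₁ = (μ₀I/4πd)·2 sin(π/3) = 2.29×10⁻⁴ T.
All 3 sides add in the same direction: B = 3 × 2.29×10⁻⁴ = 6.86×10⁻⁴ T.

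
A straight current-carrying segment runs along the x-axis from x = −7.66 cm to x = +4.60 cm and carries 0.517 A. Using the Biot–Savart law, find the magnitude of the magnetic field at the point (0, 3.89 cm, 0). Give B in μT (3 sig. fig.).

For a finite straight segment, B = (μ₀I/4πd)(sinθ₁ + sinθ₂), where θ₁, θ₂ are the angles from the perpendicular to each end.
The perpendicular distance is d = 0.0389 m; the end-offsets along the wire are a = 0.0766 m and b = 0.046 m.
sinθ₁ = 0.0766/√(0.0766²+0.0389²) = 0.8916; sinθ₂ = 0.046/√(0.046²+0.0389²) = 0.7636.
B = (4π×10⁻⁷ × 0.517) / (4π × 0.0389) × (0.8916 + 0.7636) = 2.20×10⁻⁶ T.

B ≈ 2.20 μT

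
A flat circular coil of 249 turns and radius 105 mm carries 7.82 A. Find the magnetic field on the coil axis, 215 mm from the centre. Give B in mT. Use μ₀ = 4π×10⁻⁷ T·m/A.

For an N-turn flat coil, B = Nμ₀IR²/[2(R²+z²)^(3/2)] with R = 0.105 m, z = 0.215 m.
B = 249 × 3.95×10⁻⁶ T = 9.85×10⁻⁴ T.

B ≈ 0.985 mT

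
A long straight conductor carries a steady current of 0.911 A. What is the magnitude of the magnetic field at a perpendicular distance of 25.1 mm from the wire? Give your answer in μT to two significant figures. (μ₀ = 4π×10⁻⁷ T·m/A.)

B ≈ 7.3 μT

For an infinitely long straight wire, B = μ₀I/(2πd).
B = (4π×10⁻⁷ × 0.911) / (2π × 0.0251) = 7.26×10⁻⁶ T.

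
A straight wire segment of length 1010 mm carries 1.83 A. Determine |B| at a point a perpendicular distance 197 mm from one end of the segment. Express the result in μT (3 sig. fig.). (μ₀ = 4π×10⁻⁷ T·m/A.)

For a finite straight segment, B = (μ₀I/4πd)(sinθ₁ + sinθ₂), where θ₁, θ₂ are the angles from the perpendicular to each end.
The perpendicular foot is at one end, so the two end-offsets along the wire are 0 and L = 1.01 m.
sinθ₁ = 0/√(0²+0.197²) = 0.0000; sinθ₂ = 1.01/√(1.01²+0.197²) = 0.9815.
B = (4π×10⁻⁷ × 1.83) / (4π × 0.197) × (0.0000 + 0.9815) = 9.12×10⁻⁷ T.

B ≈ 0.912 μT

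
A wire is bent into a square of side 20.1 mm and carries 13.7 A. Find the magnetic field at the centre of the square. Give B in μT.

B ≈ 771 μT

Each side is a finite straight segment at perpendicular distance d = a/(2 tan(π/4)) = 0.01005 m from the centre, with end-angles ±π/4.
One side contributes B₁ = (μ₀I/4πd)·2 sin(π/4) = 1.93×10⁻⁴ T.
All 4 sides add in the same direction: B = 4 × 1.93×10⁻⁴ = 7.71×10⁻⁴ T.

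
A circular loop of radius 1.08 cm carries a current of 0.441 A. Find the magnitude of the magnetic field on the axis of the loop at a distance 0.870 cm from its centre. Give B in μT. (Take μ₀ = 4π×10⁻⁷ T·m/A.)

On the axis of a circular loop, B = μ₀IR² / [2(R²+z²)^(3/2)].
R² + z² = (0.0108)² + (0.0087)² = 0.0001923 m², and (R²+z²)^(3/2) = 2.67×10⁻⁶ m³.
B = (4π×10⁻⁷ × 0.441 × 0.0001166) / (2 × 2.67×10⁻⁶) = 1.21×10⁻⁵ T.

B ≈ 12.1 μT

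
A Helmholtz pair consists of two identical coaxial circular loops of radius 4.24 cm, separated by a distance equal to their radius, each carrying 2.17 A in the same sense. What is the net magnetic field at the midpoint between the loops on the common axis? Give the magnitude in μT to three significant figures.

B ≈ 46.0 μT

Each loop contributes B = μ₀IR²/[2(R²+z²)^(3/2)] on the axis, with z measured from that loop.
Loop 1 (z = 0.0212 m): B₁ = 2.30×10⁻⁵ T. Loop 2 (z = 0.0212 m): B₂ = 2.30×10⁻⁵ T.
The fields add: B = B₁ + B₂ = 4.60×10⁻⁵ T.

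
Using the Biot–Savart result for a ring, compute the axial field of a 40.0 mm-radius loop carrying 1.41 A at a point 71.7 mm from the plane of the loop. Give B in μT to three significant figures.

B ≈ 2.56 μT

On the axis of a circular loop, B = μ₀IR² / [2(R²+z²)^(3/2)].
R² + z² = (0.04)² + (0.0717)² = 0.006741 m², and (R²+z²)^(3/2) = 5.53×10⁻⁴ m³.
B = (4π×10⁻⁷ × 1.41 × 0.0016) / (2 × 5.53×10⁻⁴) = 2.56×10⁻⁶ T.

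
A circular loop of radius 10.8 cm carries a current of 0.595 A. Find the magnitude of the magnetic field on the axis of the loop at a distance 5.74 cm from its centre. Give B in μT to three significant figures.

On the axis of a circular loop, B = μ₀IR² / [2(R²+z²)^(3/2)].
R² + z² = (0.108)² + (0.0574)² = 0.01496 m², and (R²+z²)^(3/2) = 1.83×10⁻³ m³.
B = (4π×10⁻⁷ × 0.595 × 0.01166) / (2 × 1.83×10⁻³) = 2.38×10⁻⁶ T.

B ≈ 2.38 μT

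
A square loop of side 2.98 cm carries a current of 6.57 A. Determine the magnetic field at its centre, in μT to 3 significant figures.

B ≈ 249 μT

Each side is a finite straight segment at perpendicular distance d = a/(2 tan(π/4)) = 0.0149 m from the centre, with end-angles ±π/4.
One side contributes B₁ = (μ₀I/4πd)·2 sin(π/4) = 6.24×10⁻⁵ T.
All 4 sides add in the same direction: B = 4 × 6.24×10⁻⁵ = 2.49×10⁻⁴ T.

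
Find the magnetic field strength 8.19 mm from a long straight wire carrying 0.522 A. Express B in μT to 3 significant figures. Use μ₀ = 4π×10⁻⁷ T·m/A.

For an infinitely long straight wire, B = μ₀I/(2πd).
B = (4π×10⁻⁷ × 0.522) / (2π × 0.00819) = 1.27×10⁻⁵ T.

B ≈ 12.7 μT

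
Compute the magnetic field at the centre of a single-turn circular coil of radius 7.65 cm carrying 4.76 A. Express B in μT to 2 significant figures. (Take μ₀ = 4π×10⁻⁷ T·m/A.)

At the centre of a circular loop the Biot–Savart law gives B = μ₀I/(2R).
B = (4π×10⁻⁷ × 4.76) / (2 × 0.0765) = 3.91×10⁻⁵ T.

B ≈ 39 μT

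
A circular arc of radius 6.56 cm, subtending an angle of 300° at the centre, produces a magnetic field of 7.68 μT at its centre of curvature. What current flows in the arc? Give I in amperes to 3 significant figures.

For a circular arc, B = μ₀Iφ/(4πR) with φ in radians; here φ = 5.236 rad.
So I = 4πRB/(μ₀φ) = 4π × 0.0656 × 7.68×10⁻⁶ / (4π×10⁻⁷ × 5.236) = 0.962 A.

I ≈ 0.962 A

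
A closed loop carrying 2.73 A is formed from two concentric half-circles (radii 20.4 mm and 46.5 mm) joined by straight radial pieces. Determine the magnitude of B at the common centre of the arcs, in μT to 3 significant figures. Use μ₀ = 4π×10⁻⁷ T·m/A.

The radial connectors point toward the centre, so dl × r̂ = 0 and they contribute nothing.
Each semicircle gives μ₀I/(4R): inner arc 4.20×10⁻⁵ T, outer arc 1.84×10⁻⁵ T.
The two arcs carry current in opposite angular senses, so their fields oppose: B = |4.20×10⁻⁵ − 1.84×10⁻⁵| = 2.36×10⁻⁵ T.

B ≈ 23.6 μT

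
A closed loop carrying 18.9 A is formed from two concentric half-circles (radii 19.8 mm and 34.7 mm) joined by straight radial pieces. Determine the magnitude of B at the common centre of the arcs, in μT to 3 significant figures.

The radial connectors point toward the centre, so dl × r̂ = 0 and they contribute nothing.
Each semicircle gives μ₀I/(4R): inner arc 3.00×10⁻⁴ T, outer arc 1.71×10⁻⁴ T.
The two arcs carry current in opposite angular senses, so their fields oppose: B = |3.00×10⁻⁴ − 1.71×10⁻⁴| = 1.29×10⁻⁴ T.

B ≈ 129 μT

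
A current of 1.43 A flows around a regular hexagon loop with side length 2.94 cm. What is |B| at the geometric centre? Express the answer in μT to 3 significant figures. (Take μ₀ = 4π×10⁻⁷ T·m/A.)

Each side is a finite straight segment at perpendicular distance d = a/(2 tan(π/6)) = 0.02546 m from the centre, with end-angles ±π/6.
One side contributes B₁ = (μ₀I/4πd)·2 sin(π/6) = 5.62×10⁻⁶ T.
All 6 sides add in the same direction: B = 6 × 5.62×10⁻⁶ = 3.37×10⁻⁵ T.

B ≈ 33.7 μT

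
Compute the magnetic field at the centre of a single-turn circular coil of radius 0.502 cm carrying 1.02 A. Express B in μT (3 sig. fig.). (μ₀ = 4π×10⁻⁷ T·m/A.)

B ≈ 128 μT

At the centre of a circular loop the Biot–Savart law gives B = μ₀I/(2R).
B = (4π×10⁻⁷ × 1.02) / (2 × 0.00502) = 1.28×10⁻⁴ T.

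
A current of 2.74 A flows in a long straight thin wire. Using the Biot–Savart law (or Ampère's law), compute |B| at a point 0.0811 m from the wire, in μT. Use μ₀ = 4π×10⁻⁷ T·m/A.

For an infinitely long straight wire, B = μ₀I/(2πd).
B = (4π×10⁻⁷ × 2.74) / (2π × 0.0811) = 6.76×10⁻⁶ T.

B ≈ 6.76 μT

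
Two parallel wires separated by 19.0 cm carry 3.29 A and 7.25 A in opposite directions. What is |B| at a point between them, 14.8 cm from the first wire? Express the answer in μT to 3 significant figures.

Each long wire gives B = μ₀I/(2πd). Distances are d₁ = 0.148 m and d₂ = 0.042 m.
B₁ = 4.45×10⁻⁶ T, B₂ = 3.45×10⁻⁵ T.
Between antiparallel currents both contributions point the same way, so they add. B = B₁ + B₂ = 4.45×10⁻⁶ + 3.45×10⁻⁵ = 3.90×10⁻⁵ T.

B ≈ 39.0 μT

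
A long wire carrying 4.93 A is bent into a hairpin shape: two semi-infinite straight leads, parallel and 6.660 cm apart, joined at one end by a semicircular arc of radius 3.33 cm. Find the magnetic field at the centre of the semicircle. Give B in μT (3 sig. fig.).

The semicircular arc contributes B_arc = μ₀I·π/(4πR) = μ₀I/(4R) = 4.65×10⁻⁵ T.
Each semi-infinite lead is at perpendicular distance R = 0.0333 m from the centre, with the perpendicular foot at its near end, so it contributes μ₀I/(4πR); both point the same way, together 2.96×10⁻⁵ T.
Arc and leads all point the same direction: B = 4.65×10⁻⁵ + 2.96×10⁻⁵ = 7.61×10⁻⁵ T.

B ≈ 76.1 μT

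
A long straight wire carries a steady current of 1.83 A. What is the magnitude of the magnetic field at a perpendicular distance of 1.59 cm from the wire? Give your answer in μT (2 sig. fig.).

B ≈ 23 μT

For an infinitely long straight wire, B = μ₀I/(2πd).
B = (4π×10⁻⁷ × 1.83) / (2π × 0.0159) = 2.30×10⁻⁵ T.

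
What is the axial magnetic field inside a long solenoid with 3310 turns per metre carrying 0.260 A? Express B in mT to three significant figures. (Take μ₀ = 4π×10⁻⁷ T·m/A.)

Inside a long solenoid, B = μ₀nI with n = 3310 turns/m.
B = 4π×10⁻⁷ × 3310 × 0.260 = 1.08×10⁻³ T.

B ≈ 1.08 mT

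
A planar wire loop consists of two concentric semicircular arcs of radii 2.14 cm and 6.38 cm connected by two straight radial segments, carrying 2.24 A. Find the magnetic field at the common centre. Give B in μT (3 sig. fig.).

B ≈ 21.9 μT

The radial connectors point toward the centre, so dl × r̂ = 0 and they contribute nothing.
Each semicircle gives μ₀I/(4R): inner arc 3.29×10⁻⁵ T, outer arc 1.10×10⁻⁵ T.
The two arcs carry current in opposite angular senses, so their fields oppose: B = |3.29×10⁻⁵ − 1.10×10⁻⁵| = 2.19×10⁻⁵ T.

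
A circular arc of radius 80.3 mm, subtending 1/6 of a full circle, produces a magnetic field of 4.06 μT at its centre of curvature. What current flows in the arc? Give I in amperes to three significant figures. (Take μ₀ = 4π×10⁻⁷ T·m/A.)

I ≈ 3.11 A

For a circular arc, B = μ₀Iφ/(4πR) with φ in radians; here φ = 1.047 rad.
So I = 4πRB/(μ₀φ) = 4π × 0.0803 × 4.06×10⁻⁶ / (4π×10⁻⁷ × 1.047) = 3.11 A.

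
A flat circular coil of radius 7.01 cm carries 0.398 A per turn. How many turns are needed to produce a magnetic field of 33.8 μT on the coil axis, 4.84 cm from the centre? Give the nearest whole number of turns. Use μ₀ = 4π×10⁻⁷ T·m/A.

For an N-turn coil, B = Nμ₀IR²/[2(R²+z²)^(3/2)]. A single turn gives B₁ = 1.99×10⁻⁶ T with R = 0.0701 m, z = 0.0484 m.
N = B/B₁ = 3.38×10⁻⁵ / 1.99×10⁻⁶ = 17.00.

N = 17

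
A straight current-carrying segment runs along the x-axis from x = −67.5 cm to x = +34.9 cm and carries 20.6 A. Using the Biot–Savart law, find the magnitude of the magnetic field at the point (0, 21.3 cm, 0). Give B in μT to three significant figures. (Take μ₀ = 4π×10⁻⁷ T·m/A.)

B ≈ 17.5 μT

For a finite straight segment, B = (μ₀I/4πd)(sinθ₁ + sinθ₂), where θ₁, θ₂ are the angles from the perpendicular to each end.
The perpendicular distance is d = 0.213 m; the end-offsets along the wire are a = 0.675 m and b = 0.349 m.
sinθ₁ = 0.675/√(0.675²+0.213²) = 0.9536; sinθ₂ = 0.349/√(0.349²+0.213²) = 0.8536.
B = (4π×10⁻⁷ × 20.6) / (4π × 0.213) × (0.9536 + 0.8536) = 1.75×10⁻⁵ T.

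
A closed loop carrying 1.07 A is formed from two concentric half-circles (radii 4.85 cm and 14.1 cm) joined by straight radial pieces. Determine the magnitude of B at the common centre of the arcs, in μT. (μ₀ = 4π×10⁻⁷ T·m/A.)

The radial connectors point toward the centre, so dl × r̂ = 0 and they contribute nothing.
Each semicircle gives μ₀I/(4R): inner arc 6.93×10⁻⁶ T, outer arc 2.38×10⁻⁶ T.
The two arcs carry current in opposite angular senses, so their fields oppose: B = |6.93×10⁻⁶ − 2.38×10⁻⁶| = 4.55×10⁻⁶ T.

B ≈ 4.55 μT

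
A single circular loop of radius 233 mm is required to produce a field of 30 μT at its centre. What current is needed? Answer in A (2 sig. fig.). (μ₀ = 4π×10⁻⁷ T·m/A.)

At the centre of a circular loop B = μ₀I/(2R), so I = 2RB/μ₀.
With R = 0.233 m, I = 2 × 0.233 × 3.00×10⁻⁵ / (4π×10⁻⁷) = 11.1 A.

I ≈ 11 A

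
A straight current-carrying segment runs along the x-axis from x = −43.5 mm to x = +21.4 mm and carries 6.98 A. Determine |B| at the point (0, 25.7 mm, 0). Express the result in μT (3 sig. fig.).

B ≈ 40.8 μT

For a finite straight segment, B = (μ₀I/4πd)(sinθ₁ + sinθ₂), where θ₁, θ₂ are the angles from the perpendicular to each end.
The perpendicular distance is d = 0.0257 m; the end-offsets along the wire are a = 0.0435 m and b = 0.0214 m.
sinθ₁ = 0.0435/√(0.0435²+0.0257²) = 0.8610; sinθ₂ = 0.0214/√(0.0214²+0.0257²) = 0.6399.
B = (4π×10⁻⁷ × 6.98) / (4π × 0.0257) × (0.8610 + 0.6399) = 4.08×10⁻⁵ T.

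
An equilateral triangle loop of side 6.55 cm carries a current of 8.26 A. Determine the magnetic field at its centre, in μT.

B ≈ 227 μT

Each side is a finite straight segment at perpendicular distance d = a/(2 tan(π/3)) = 0.01891 m from the centre, with end-angles ±π/3.
One side contributes B₁ = (μ₀I/4πd)·2 sin(π/3) = 7.57×10⁻⁵ T.
All 3 sides add in the same direction: B = 3 × 7.57×10⁻⁵ = 2.27×10⁻⁴ T.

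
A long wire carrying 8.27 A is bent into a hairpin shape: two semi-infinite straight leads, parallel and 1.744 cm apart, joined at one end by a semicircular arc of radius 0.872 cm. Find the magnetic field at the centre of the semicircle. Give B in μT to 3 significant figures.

B ≈ 488 μT

The semicircular arc contributes B_arc = μ₀I·π/(4πR) = μ₀I/(4R) = 2.98×10⁻⁴ T.
Each semi-infinite lead is at perpendicular distance R = 0.00872 m from the centre, with the perpendicular foot at its near end, so it contributes μ₀I/(4πR); both point the same way, together 1.90×10⁻⁴ T.
Arc and leads all point the same direction: B = 2.98×10⁻⁴ + 1.90×10⁻⁴ = 4.88×10⁻⁴ T.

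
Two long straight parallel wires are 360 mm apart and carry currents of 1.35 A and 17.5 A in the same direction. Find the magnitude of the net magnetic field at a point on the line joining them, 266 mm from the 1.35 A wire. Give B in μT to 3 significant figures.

B ≈ 36.2 μT

Each long wire gives B = μ₀I/(2πd). Distances are d₁ = 0.266 m and d₂ = 0.094 m.
B₁ = 1.02×10⁻⁶ T, B₂ = 3.72×10⁻⁵ T.
Between parallel currents the two contributions point in opposite directions, so they subtract. B = |B₁ − B₂| = |1.02×10⁻⁶ − 3.72×10⁻⁵| = 3.62×10⁻⁵ T.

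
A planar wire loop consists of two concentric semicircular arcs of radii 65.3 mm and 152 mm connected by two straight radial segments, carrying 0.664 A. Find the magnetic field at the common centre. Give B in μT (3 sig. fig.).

The radial connectors point toward the centre, so dl × r̂ = 0 and they contribute nothing.
Each semicircle gives μ₀I/(4R): inner arc 3.19×10⁻⁶ T, outer arc 1.37×10⁻⁶ T.
The two arcs carry current in opposite angular senses, so their fields oppose: B = |3.19×10⁻⁶ − 1.37×10⁻⁶| = 1.82×10⁻⁶ T.

B ≈ 1.82 μT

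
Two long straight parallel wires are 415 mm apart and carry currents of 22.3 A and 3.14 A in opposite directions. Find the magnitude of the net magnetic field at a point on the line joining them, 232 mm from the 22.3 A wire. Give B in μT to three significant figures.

Each long wire gives B = μ₀I/(2πd). Distances are d₁ = 0.232 m and d₂ = 0.183 m.
B₁ = 1.92×10⁻⁵ T, B₂ = 3.43×10⁻⁶ T.
Between antiparallel currents both contributions point the same way, so they add. B = B₁ + B₂ = 1.92×10⁻⁵ + 3.43×10⁻⁶ = 2.27×10⁻⁵ T.

B ≈ 22.7 μT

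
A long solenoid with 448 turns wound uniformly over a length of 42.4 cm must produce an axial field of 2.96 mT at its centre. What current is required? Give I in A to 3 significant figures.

Inside a long solenoid B = μ₀nI with n = 1057 m⁻¹, so I = B/(μ₀n).
I = 2.96×10⁻³ / (4π×10⁻⁷ × 1057) = 2.23 A.

I ≈ 2.23 A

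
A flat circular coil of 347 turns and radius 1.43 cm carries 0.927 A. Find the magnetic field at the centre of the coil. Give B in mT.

B ≈ 14.1 mT

For an N-turn flat coil, B = Nμ₀I/(2R) with R = 0.0143 m.
B = 347 × 4.07×10⁻⁵ T = 1.41×10⁻² T.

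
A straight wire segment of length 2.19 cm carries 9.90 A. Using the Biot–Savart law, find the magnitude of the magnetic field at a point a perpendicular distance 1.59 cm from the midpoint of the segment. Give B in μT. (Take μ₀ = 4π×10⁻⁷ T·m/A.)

B ≈ 70.6 μT

For a finite straight segment, B = (μ₀I/4πd)(sinθ₁ + sinθ₂), where θ₁, θ₂ are the angles from the perpendicular to each end.
The perpendicular from the point meets the wire at its midpoint, so each end is L/2 = 0.01095 m away along the wire.
sinθ₁ = 0.01095/√(0.01095²+0.0159²) = 0.5672; sinθ₂ = 0.01095/√(0.01095²+0.0159²) = 0.5672.
B = (4π×10⁻⁷ × 9.90) / (4π × 0.0159) × (0.5672 + 0.5672) = 7.06×10⁻⁵ T.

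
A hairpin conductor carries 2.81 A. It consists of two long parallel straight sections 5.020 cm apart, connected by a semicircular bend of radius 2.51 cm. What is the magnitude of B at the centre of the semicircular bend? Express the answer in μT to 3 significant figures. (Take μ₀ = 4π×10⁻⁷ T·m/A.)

The semicircular arc contributes B_arc = μ₀I·π/(4πR) = μ₀I/(4R) = 3.52×10⁻⁵ T.
Each semi-infinite lead is at perpendicular distance R = 0.0251 m from the centre, with the perpendicular foot at its near end, so it contributes μ₀I/(4πR); both point the same way, together 2.24×10⁻⁵ T.
Arc and leads all point the same direction: B = 3.52×10⁻⁵ + 2.24×10⁻⁵ = 5.76×10⁻⁵ T.

B ≈ 57.6 μT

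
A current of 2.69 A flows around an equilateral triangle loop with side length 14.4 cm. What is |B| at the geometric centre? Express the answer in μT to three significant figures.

Each side is a finite straight segment at perpendicular distance d = a/(2 tan(π/3)) = 0.04157 m from the centre, with end-angles ±π/3.
One side contributes B₁ = (μ₀I/4πd)·2 sin(π/3) = 1.12×10⁻⁵ T.
All 3 sides add in the same direction: B = 3 × 1.12×10⁻⁵ = 3.36×10⁻⁵ T.

B ≈ 33.6 μT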